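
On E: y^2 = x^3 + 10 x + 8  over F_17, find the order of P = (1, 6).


Compute successive multiples of P until we hit O:
  1P = (1, 6)
  2P = (0, 5)
  3P = (0, 12)
  4P = (1, 11)
  5P = O

ord(P) = 5


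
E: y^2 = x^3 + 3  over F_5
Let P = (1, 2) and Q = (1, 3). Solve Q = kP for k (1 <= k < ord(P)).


Enumerate multiples of P until we hit Q = (1, 3):
  1P = (1, 2)
  2P = (2, 1)
  3P = (3, 0)
  4P = (2, 4)
  5P = (1, 3)
Match found at i = 5.

k = 5


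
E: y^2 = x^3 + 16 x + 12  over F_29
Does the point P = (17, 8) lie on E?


Check whether y^2 = x^3 + 16 x + 12 (mod 29) for (x, y) = (17, 8).
LHS: y^2 = 8^2 mod 29 = 6
RHS: x^3 + 16 x + 12 = 17^3 + 16*17 + 12 mod 29 = 6
LHS = RHS

Yes, on the curve


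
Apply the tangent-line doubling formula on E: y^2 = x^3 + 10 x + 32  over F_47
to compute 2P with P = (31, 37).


Doubling: s = (3 x1^2 + a) / (2 y1)
s = (3*31^2 + 10) / (2*37) mod 47 = 41
x3 = s^2 - 2 x1 mod 47 = 41^2 - 2*31 = 21
y3 = s (x1 - x3) - y1 mod 47 = 41 * (31 - 21) - 37 = 44

2P = (21, 44)


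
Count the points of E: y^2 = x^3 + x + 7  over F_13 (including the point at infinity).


For each x in F_13, count y with y^2 = x^3 + 1 x + 7 mod 13:
  x = 1: RHS = 9, y in [3, 10]  -> 2 point(s)
  x = 2: RHS = 4, y in [2, 11]  -> 2 point(s)
  x = 4: RHS = 10, y in [6, 7]  -> 2 point(s)
  x = 9: RHS = 4, y in [2, 11]  -> 2 point(s)
  x = 10: RHS = 3, y in [4, 9]  -> 2 point(s)
  x = 11: RHS = 10, y in [6, 7]  -> 2 point(s)
Affine points: 12. Add the point at infinity: total = 13.

#E(F_13) = 13


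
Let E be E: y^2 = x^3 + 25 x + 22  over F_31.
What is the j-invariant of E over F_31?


Delta = -16(4 a^3 + 27 b^2) mod 31 = 5
-1728 * (4 a)^3 = -1728 * (4*25)^3 mod 31 = 16
j = 16 * 5^(-1) mod 31 = 28

j = 28 (mod 31)


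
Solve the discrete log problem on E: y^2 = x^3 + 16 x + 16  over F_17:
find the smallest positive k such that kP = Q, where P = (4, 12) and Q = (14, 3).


Enumerate multiples of P until we hit Q = (14, 3):
  1P = (4, 12)
  2P = (1, 13)
  3P = (14, 14)
  4P = (14, 3)
Match found at i = 4.

k = 4


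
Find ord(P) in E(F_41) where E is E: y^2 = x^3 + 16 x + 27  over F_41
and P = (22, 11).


Compute successive multiples of P until we hit O:
  1P = (22, 11)
  2P = (30, 18)
  3P = (25, 12)
  4P = (26, 15)
  5P = (35, 17)
  6P = (24, 7)
  7P = (40, 25)
  8P = (12, 15)
  ... (continuing to 40P)
  40P = O

ord(P) = 40


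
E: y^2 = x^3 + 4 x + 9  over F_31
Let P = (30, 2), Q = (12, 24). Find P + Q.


P != Q, so use the chord formula.
s = (y2 - y1) / (x2 - x1) = (22) / (13) mod 31 = 16
x3 = s^2 - x1 - x2 mod 31 = 16^2 - 30 - 12 = 28
y3 = s (x1 - x3) - y1 mod 31 = 16 * (30 - 28) - 2 = 30

P + Q = (28, 30)


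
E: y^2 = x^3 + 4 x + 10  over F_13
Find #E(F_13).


For each x in F_13, count y with y^2 = x^3 + 4 x + 10 mod 13:
  x = 0: RHS = 10, y in [6, 7]  -> 2 point(s)
  x = 2: RHS = 0, y in [0]  -> 1 point(s)
  x = 3: RHS = 10, y in [6, 7]  -> 2 point(s)
  x = 4: RHS = 12, y in [5, 8]  -> 2 point(s)
  x = 5: RHS = 12, y in [5, 8]  -> 2 point(s)
  x = 6: RHS = 3, y in [4, 9]  -> 2 point(s)
  x = 7: RHS = 4, y in [2, 11]  -> 2 point(s)
  x = 10: RHS = 10, y in [6, 7]  -> 2 point(s)
Affine points: 15. Add the point at infinity: total = 16.

#E(F_13) = 16


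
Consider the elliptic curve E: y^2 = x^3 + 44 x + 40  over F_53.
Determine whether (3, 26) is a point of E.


Check whether y^2 = x^3 + 44 x + 40 (mod 53) for (x, y) = (3, 26).
LHS: y^2 = 26^2 mod 53 = 40
RHS: x^3 + 44 x + 40 = 3^3 + 44*3 + 40 mod 53 = 40
LHS = RHS

Yes, on the curve


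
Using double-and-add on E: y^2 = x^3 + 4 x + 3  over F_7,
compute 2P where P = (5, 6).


k = 2 = 10_2 (binary, LSB first: 01)
Double-and-add from P = (5, 6):
  bit 0 = 0: acc unchanged = O
  bit 1 = 1: acc = O + (5, 1) = (5, 1)

2P = (5, 1)


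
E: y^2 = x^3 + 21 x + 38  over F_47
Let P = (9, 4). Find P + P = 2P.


Doubling: s = (3 x1^2 + a) / (2 y1)
s = (3*9^2 + 21) / (2*4) mod 47 = 33
x3 = s^2 - 2 x1 mod 47 = 33^2 - 2*9 = 37
y3 = s (x1 - x3) - y1 mod 47 = 33 * (9 - 37) - 4 = 12

2P = (37, 12)


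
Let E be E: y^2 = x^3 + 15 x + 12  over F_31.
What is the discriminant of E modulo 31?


4 a^3 + 27 b^2 = 4*15^3 + 27*12^2 = 13500 + 3888 = 17388
Delta = -16 * (17388) = -278208
Delta mod 31 = 17

Delta = 17 (mod 31)


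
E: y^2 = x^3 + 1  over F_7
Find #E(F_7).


For each x in F_7, count y with y^2 = x^3 + 0 x + 1 mod 7:
  x = 0: RHS = 1, y in [1, 6]  -> 2 point(s)
  x = 1: RHS = 2, y in [3, 4]  -> 2 point(s)
  x = 2: RHS = 2, y in [3, 4]  -> 2 point(s)
  x = 3: RHS = 0, y in [0]  -> 1 point(s)
  x = 4: RHS = 2, y in [3, 4]  -> 2 point(s)
  x = 5: RHS = 0, y in [0]  -> 1 point(s)
  x = 6: RHS = 0, y in [0]  -> 1 point(s)
Affine points: 11. Add the point at infinity: total = 12.

#E(F_7) = 12


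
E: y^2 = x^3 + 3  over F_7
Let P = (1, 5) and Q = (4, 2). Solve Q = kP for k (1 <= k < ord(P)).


Enumerate multiples of P until we hit Q = (4, 2):
  1P = (1, 5)
  2P = (6, 4)
  3P = (2, 5)
  4P = (4, 2)
Match found at i = 4.

k = 4


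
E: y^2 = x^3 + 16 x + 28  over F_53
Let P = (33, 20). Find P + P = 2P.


Doubling: s = (3 x1^2 + a) / (2 y1)
s = (3*33^2 + 16) / (2*20) mod 53 = 41
x3 = s^2 - 2 x1 mod 53 = 41^2 - 2*33 = 25
y3 = s (x1 - x3) - y1 mod 53 = 41 * (33 - 25) - 20 = 43

2P = (25, 43)


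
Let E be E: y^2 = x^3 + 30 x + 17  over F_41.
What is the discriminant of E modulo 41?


4 a^3 + 27 b^2 = 4*30^3 + 27*17^2 = 108000 + 7803 = 115803
Delta = -16 * (115803) = -1852848
Delta mod 41 = 24

Delta = 24 (mod 41)


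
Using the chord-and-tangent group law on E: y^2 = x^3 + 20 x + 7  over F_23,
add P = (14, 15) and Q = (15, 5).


P != Q, so use the chord formula.
s = (y2 - y1) / (x2 - x1) = (13) / (1) mod 23 = 13
x3 = s^2 - x1 - x2 mod 23 = 13^2 - 14 - 15 = 2
y3 = s (x1 - x3) - y1 mod 23 = 13 * (14 - 2) - 15 = 3

P + Q = (2, 3)


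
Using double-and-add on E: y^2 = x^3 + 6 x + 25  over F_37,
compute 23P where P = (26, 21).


k = 23 = 10111_2 (binary, LSB first: 11101)
Double-and-add from P = (26, 21):
  bit 0 = 1: acc = O + (26, 21) = (26, 21)
  bit 1 = 1: acc = (26, 21) + (25, 1) = (16, 31)
  bit 2 = 1: acc = (16, 31) + (33, 23) = (0, 5)
  bit 3 = 0: acc unchanged = (0, 5)
  bit 4 = 1: acc = (0, 5) + (22, 36) = (27, 36)

23P = (27, 36)


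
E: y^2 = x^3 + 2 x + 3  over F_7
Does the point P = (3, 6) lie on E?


Check whether y^2 = x^3 + 2 x + 3 (mod 7) for (x, y) = (3, 6).
LHS: y^2 = 6^2 mod 7 = 1
RHS: x^3 + 2 x + 3 = 3^3 + 2*3 + 3 mod 7 = 1
LHS = RHS

Yes, on the curve


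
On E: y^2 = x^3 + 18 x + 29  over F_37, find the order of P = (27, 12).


Compute successive multiples of P until we hit O:
  1P = (27, 12)
  2P = (36, 26)
  3P = (2, 31)
  4P = (1, 23)
  5P = (10, 5)
  6P = (30, 2)
  7P = (24, 15)
  8P = (24, 22)
  ... (continuing to 15P)
  15P = O

ord(P) = 15


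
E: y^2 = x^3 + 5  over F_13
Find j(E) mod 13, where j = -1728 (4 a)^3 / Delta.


Delta = -16(4 a^3 + 27 b^2) mod 13 = 3
-1728 * (4 a)^3 = -1728 * (4*0)^3 mod 13 = 0
j = 0 * 3^(-1) mod 13 = 0

j = 0 (mod 13)


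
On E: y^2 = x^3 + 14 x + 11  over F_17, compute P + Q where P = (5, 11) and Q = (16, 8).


P != Q, so use the chord formula.
s = (y2 - y1) / (x2 - x1) = (14) / (11) mod 17 = 9
x3 = s^2 - x1 - x2 mod 17 = 9^2 - 5 - 16 = 9
y3 = s (x1 - x3) - y1 mod 17 = 9 * (5 - 9) - 11 = 4

P + Q = (9, 4)


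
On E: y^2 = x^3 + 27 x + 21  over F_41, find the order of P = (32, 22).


Compute successive multiples of P until we hit O:
  1P = (32, 22)
  2P = (0, 29)
  3P = (1, 34)
  4P = (16, 30)
  5P = (24, 15)
  6P = (21, 3)
  7P = (33, 21)
  8P = (18, 5)
  ... (continuing to 36P)
  36P = O

ord(P) = 36


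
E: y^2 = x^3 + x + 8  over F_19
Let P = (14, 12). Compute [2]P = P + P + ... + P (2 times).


k = 2 = 10_2 (binary, LSB first: 01)
Double-and-add from P = (14, 12):
  bit 0 = 0: acc unchanged = O
  bit 1 = 1: acc = O + (10, 7) = (10, 7)

2P = (10, 7)


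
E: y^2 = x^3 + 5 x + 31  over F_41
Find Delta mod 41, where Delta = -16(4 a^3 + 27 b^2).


4 a^3 + 27 b^2 = 4*5^3 + 27*31^2 = 500 + 25947 = 26447
Delta = -16 * (26447) = -423152
Delta mod 41 = 9

Delta = 9 (mod 41)


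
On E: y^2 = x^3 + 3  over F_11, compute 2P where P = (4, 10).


Doubling: s = (3 x1^2 + a) / (2 y1)
s = (3*4^2 + 0) / (2*10) mod 11 = 9
x3 = s^2 - 2 x1 mod 11 = 9^2 - 2*4 = 7
y3 = s (x1 - x3) - y1 mod 11 = 9 * (4 - 7) - 10 = 7

2P = (7, 7)


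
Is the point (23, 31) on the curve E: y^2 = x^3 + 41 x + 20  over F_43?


Check whether y^2 = x^3 + 41 x + 20 (mod 43) for (x, y) = (23, 31).
LHS: y^2 = 31^2 mod 43 = 15
RHS: x^3 + 41 x + 20 = 23^3 + 41*23 + 20 mod 43 = 15
LHS = RHS

Yes, on the curve


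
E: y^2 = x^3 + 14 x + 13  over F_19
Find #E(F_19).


For each x in F_19, count y with y^2 = x^3 + 14 x + 13 mod 19:
  x = 1: RHS = 9, y in [3, 16]  -> 2 point(s)
  x = 2: RHS = 11, y in [7, 12]  -> 2 point(s)
  x = 3: RHS = 6, y in [5, 14]  -> 2 point(s)
  x = 4: RHS = 0, y in [0]  -> 1 point(s)
  x = 6: RHS = 9, y in [3, 16]  -> 2 point(s)
  x = 7: RHS = 17, y in [6, 13]  -> 2 point(s)
  x = 11: RHS = 16, y in [4, 15]  -> 2 point(s)
  x = 12: RHS = 9, y in [3, 16]  -> 2 point(s)
  x = 13: RHS = 17, y in [6, 13]  -> 2 point(s)
  x = 15: RHS = 7, y in [8, 11]  -> 2 point(s)
  x = 16: RHS = 1, y in [1, 18]  -> 2 point(s)
  x = 18: RHS = 17, y in [6, 13]  -> 2 point(s)
Affine points: 23. Add the point at infinity: total = 24.

#E(F_19) = 24


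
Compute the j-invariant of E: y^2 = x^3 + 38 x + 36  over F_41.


Delta = -16(4 a^3 + 27 b^2) mod 41 = 30
-1728 * (4 a)^3 = -1728 * (4*38)^3 mod 41 = 36
j = 36 * 30^(-1) mod 41 = 34

j = 34 (mod 41)


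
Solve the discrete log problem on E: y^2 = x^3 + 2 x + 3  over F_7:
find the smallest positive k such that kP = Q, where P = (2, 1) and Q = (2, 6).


Enumerate multiples of P until we hit Q = (2, 6):
  1P = (2, 1)
  2P = (3, 6)
  3P = (6, 0)
  4P = (3, 1)
  5P = (2, 6)
Match found at i = 5.

k = 5


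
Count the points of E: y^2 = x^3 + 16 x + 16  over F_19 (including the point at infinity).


For each x in F_19, count y with y^2 = x^3 + 16 x + 16 mod 19:
  x = 0: RHS = 16, y in [4, 15]  -> 2 point(s)
  x = 4: RHS = 11, y in [7, 12]  -> 2 point(s)
  x = 6: RHS = 5, y in [9, 10]  -> 2 point(s)
  x = 10: RHS = 17, y in [6, 13]  -> 2 point(s)
  x = 12: RHS = 17, y in [6, 13]  -> 2 point(s)
  x = 14: RHS = 1, y in [1, 18]  -> 2 point(s)
  x = 16: RHS = 17, y in [6, 13]  -> 2 point(s)
Affine points: 14. Add the point at infinity: total = 15.

#E(F_19) = 15


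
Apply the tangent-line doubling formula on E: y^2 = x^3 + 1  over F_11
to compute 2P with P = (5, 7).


Doubling: s = (3 x1^2 + a) / (2 y1)
s = (3*5^2 + 0) / (2*7) mod 11 = 3
x3 = s^2 - 2 x1 mod 11 = 3^2 - 2*5 = 10
y3 = s (x1 - x3) - y1 mod 11 = 3 * (5 - 10) - 7 = 0

2P = (10, 0)


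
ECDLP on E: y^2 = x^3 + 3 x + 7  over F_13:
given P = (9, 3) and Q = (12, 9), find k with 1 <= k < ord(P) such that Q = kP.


Enumerate multiples of P until we hit Q = (12, 9):
  1P = (9, 3)
  2P = (12, 4)
  3P = (8, 6)
  4P = (5, 11)
  5P = (3, 11)
  6P = (10, 7)
  7P = (10, 6)
  8P = (3, 2)
  9P = (5, 2)
  10P = (8, 7)
  11P = (12, 9)
Match found at i = 11.

k = 11


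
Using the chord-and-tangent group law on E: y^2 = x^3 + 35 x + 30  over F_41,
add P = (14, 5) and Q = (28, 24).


P != Q, so use the chord formula.
s = (y2 - y1) / (x2 - x1) = (19) / (14) mod 41 = 16
x3 = s^2 - x1 - x2 mod 41 = 16^2 - 14 - 28 = 9
y3 = s (x1 - x3) - y1 mod 41 = 16 * (14 - 9) - 5 = 34

P + Q = (9, 34)


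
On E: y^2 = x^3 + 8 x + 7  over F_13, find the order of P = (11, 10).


Compute successive multiples of P until we hit O:
  1P = (11, 10)
  2P = (5, 9)
  3P = (1, 9)
  4P = (4, 5)
  5P = (7, 4)
  6P = (7, 9)
  7P = (4, 8)
  8P = (1, 4)
  ... (continuing to 11P)
  11P = O

ord(P) = 11


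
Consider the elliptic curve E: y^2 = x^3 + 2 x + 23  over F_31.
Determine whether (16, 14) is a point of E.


Check whether y^2 = x^3 + 2 x + 23 (mod 31) for (x, y) = (16, 14).
LHS: y^2 = 14^2 mod 31 = 10
RHS: x^3 + 2 x + 23 = 16^3 + 2*16 + 23 mod 31 = 28
LHS != RHS

No, not on the curve


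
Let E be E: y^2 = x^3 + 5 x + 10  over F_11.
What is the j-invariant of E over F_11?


Delta = -16(4 a^3 + 27 b^2) mod 11 = 5
-1728 * (4 a)^3 = -1728 * (4*5)^3 mod 11 = 8
j = 8 * 5^(-1) mod 11 = 6

j = 6 (mod 11)


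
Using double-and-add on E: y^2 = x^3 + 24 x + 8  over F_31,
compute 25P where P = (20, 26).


k = 25 = 11001_2 (binary, LSB first: 10011)
Double-and-add from P = (20, 26):
  bit 0 = 1: acc = O + (20, 26) = (20, 26)
  bit 1 = 0: acc unchanged = (20, 26)
  bit 2 = 0: acc unchanged = (20, 26)
  bit 3 = 1: acc = (20, 26) + (18, 17) = (21, 16)
  bit 4 = 1: acc = (21, 16) + (14, 9) = (28, 8)

25P = (28, 8)


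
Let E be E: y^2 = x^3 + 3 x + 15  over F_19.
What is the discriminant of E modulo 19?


4 a^3 + 27 b^2 = 4*3^3 + 27*15^2 = 108 + 6075 = 6183
Delta = -16 * (6183) = -98928
Delta mod 19 = 5

Delta = 5 (mod 19)


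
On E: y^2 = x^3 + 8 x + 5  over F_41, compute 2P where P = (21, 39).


Doubling: s = (3 x1^2 + a) / (2 y1)
s = (3*21^2 + 8) / (2*39) mod 41 = 26
x3 = s^2 - 2 x1 mod 41 = 26^2 - 2*21 = 19
y3 = s (x1 - x3) - y1 mod 41 = 26 * (21 - 19) - 39 = 13

2P = (19, 13)


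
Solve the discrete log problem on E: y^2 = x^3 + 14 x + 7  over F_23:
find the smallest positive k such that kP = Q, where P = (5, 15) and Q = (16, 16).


Enumerate multiples of P until we hit Q = (16, 16):
  1P = (5, 15)
  2P = (16, 16)
Match found at i = 2.

k = 2


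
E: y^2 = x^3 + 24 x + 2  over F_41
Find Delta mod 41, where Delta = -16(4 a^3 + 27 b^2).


4 a^3 + 27 b^2 = 4*24^3 + 27*2^2 = 55296 + 108 = 55404
Delta = -16 * (55404) = -886464
Delta mod 41 = 38

Delta = 38 (mod 41)


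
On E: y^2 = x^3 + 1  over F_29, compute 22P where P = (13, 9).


k = 22 = 10110_2 (binary, LSB first: 01101)
Double-and-add from P = (13, 9):
  bit 0 = 0: acc unchanged = O
  bit 1 = 1: acc = O + (19, 25) = (19, 25)
  bit 2 = 1: acc = (19, 25) + (27, 14) = (8, 7)
  bit 3 = 0: acc unchanged = (8, 7)
  bit 4 = 1: acc = (8, 7) + (22, 8) = (3, 12)

22P = (3, 12)


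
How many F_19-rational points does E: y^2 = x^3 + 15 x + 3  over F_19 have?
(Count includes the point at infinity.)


For each x in F_19, count y with y^2 = x^3 + 15 x + 3 mod 19:
  x = 1: RHS = 0, y in [0]  -> 1 point(s)
  x = 6: RHS = 5, y in [9, 10]  -> 2 point(s)
  x = 11: RHS = 17, y in [6, 13]  -> 2 point(s)
  x = 12: RHS = 11, y in [7, 12]  -> 2 point(s)
  x = 13: RHS = 1, y in [1, 18]  -> 2 point(s)
  x = 16: RHS = 7, y in [8, 11]  -> 2 point(s)
  x = 18: RHS = 6, y in [5, 14]  -> 2 point(s)
Affine points: 13. Add the point at infinity: total = 14.

#E(F_19) = 14


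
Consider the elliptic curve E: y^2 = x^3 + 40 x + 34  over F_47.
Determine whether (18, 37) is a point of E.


Check whether y^2 = x^3 + 40 x + 34 (mod 47) for (x, y) = (18, 37).
LHS: y^2 = 37^2 mod 47 = 6
RHS: x^3 + 40 x + 34 = 18^3 + 40*18 + 34 mod 47 = 6
LHS = RHS

Yes, on the curve


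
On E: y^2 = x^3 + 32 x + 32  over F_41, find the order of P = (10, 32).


Compute successive multiples of P until we hit O:
  1P = (10, 32)
  2P = (17, 6)
  3P = (37, 39)
  4P = (25, 37)
  5P = (38, 27)
  6P = (39, 1)
  7P = (28, 24)
  8P = (28, 17)
  ... (continuing to 15P)
  15P = O

ord(P) = 15


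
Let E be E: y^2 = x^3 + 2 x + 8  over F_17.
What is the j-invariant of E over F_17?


Delta = -16(4 a^3 + 27 b^2) mod 17 = 9
-1728 * (4 a)^3 = -1728 * (4*2)^3 mod 17 = 12
j = 12 * 9^(-1) mod 17 = 7

j = 7 (mod 17)


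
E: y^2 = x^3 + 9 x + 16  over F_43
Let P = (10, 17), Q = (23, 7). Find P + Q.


P != Q, so use the chord formula.
s = (y2 - y1) / (x2 - x1) = (33) / (13) mod 43 = 29
x3 = s^2 - x1 - x2 mod 43 = 29^2 - 10 - 23 = 34
y3 = s (x1 - x3) - y1 mod 43 = 29 * (10 - 34) - 17 = 18

P + Q = (34, 18)


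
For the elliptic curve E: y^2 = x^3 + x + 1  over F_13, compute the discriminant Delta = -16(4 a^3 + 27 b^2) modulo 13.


4 a^3 + 27 b^2 = 4*1^3 + 27*1^2 = 4 + 27 = 31
Delta = -16 * (31) = -496
Delta mod 13 = 11

Delta = 11 (mod 13)


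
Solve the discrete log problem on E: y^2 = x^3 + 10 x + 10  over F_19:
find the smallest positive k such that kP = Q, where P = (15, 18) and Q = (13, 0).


Enumerate multiples of P until we hit Q = (13, 0):
  1P = (15, 18)
  2P = (13, 0)
Match found at i = 2.

k = 2


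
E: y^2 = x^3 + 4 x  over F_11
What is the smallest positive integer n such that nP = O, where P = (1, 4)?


Compute successive multiples of P until we hit O:
  1P = (1, 4)
  2P = (1, 7)
  3P = O

ord(P) = 3


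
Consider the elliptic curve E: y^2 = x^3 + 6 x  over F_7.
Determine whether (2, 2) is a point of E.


Check whether y^2 = x^3 + 6 x + 0 (mod 7) for (x, y) = (2, 2).
LHS: y^2 = 2^2 mod 7 = 4
RHS: x^3 + 6 x + 0 = 2^3 + 6*2 + 0 mod 7 = 6
LHS != RHS

No, not on the curve


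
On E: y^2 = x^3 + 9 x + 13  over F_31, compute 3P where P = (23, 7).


k = 3 = 11_2 (binary, LSB first: 11)
Double-and-add from P = (23, 7):
  bit 0 = 1: acc = O + (23, 7) = (23, 7)
  bit 1 = 1: acc = (23, 7) + (23, 24) = O

3P = O


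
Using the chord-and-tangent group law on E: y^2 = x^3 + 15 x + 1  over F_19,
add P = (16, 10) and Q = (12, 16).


P != Q, so use the chord formula.
s = (y2 - y1) / (x2 - x1) = (6) / (15) mod 19 = 8
x3 = s^2 - x1 - x2 mod 19 = 8^2 - 16 - 12 = 17
y3 = s (x1 - x3) - y1 mod 19 = 8 * (16 - 17) - 10 = 1

P + Q = (17, 1)


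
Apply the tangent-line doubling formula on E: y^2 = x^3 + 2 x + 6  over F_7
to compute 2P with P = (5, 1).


Doubling: s = (3 x1^2 + a) / (2 y1)
s = (3*5^2 + 2) / (2*1) mod 7 = 0
x3 = s^2 - 2 x1 mod 7 = 0^2 - 2*5 = 4
y3 = s (x1 - x3) - y1 mod 7 = 0 * (5 - 4) - 1 = 6

2P = (4, 6)


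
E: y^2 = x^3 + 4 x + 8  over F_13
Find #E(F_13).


For each x in F_13, count y with y^2 = x^3 + 4 x + 8 mod 13:
  x = 1: RHS = 0, y in [0]  -> 1 point(s)
  x = 4: RHS = 10, y in [6, 7]  -> 2 point(s)
  x = 5: RHS = 10, y in [6, 7]  -> 2 point(s)
  x = 6: RHS = 1, y in [1, 12]  -> 2 point(s)
  x = 12: RHS = 3, y in [4, 9]  -> 2 point(s)
Affine points: 9. Add the point at infinity: total = 10.

#E(F_13) = 10


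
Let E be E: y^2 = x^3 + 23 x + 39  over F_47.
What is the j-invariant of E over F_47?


Delta = -16(4 a^3 + 27 b^2) mod 47 = 43
-1728 * (4 a)^3 = -1728 * (4*23)^3 mod 47 = 6
j = 6 * 43^(-1) mod 47 = 22

j = 22 (mod 47)


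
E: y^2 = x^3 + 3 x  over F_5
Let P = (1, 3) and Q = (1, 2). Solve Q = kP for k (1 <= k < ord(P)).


Enumerate multiples of P until we hit Q = (1, 2):
  1P = (1, 3)
  2P = (4, 4)
  3P = (4, 1)
  4P = (1, 2)
Match found at i = 4.

k = 4


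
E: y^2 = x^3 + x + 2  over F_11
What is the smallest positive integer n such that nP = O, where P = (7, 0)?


Compute successive multiples of P until we hit O:
  1P = (7, 0)
  2P = O

ord(P) = 2


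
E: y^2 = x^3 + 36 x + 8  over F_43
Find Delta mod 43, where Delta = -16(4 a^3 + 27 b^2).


4 a^3 + 27 b^2 = 4*36^3 + 27*8^2 = 186624 + 1728 = 188352
Delta = -16 * (188352) = -3013632
Delta mod 43 = 23

Delta = 23 (mod 43)


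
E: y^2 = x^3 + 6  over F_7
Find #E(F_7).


For each x in F_7, count y with y^2 = x^3 + 0 x + 6 mod 7:
  x = 1: RHS = 0, y in [0]  -> 1 point(s)
  x = 2: RHS = 0, y in [0]  -> 1 point(s)
  x = 4: RHS = 0, y in [0]  -> 1 point(s)
Affine points: 3. Add the point at infinity: total = 4.

#E(F_7) = 4


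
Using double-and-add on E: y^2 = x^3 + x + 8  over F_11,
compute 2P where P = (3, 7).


k = 2 = 10_2 (binary, LSB first: 01)
Double-and-add from P = (3, 7):
  bit 0 = 0: acc unchanged = O
  bit 1 = 1: acc = O + (9, 3) = (9, 3)

2P = (9, 3)


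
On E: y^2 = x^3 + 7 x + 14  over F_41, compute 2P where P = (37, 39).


Doubling: s = (3 x1^2 + a) / (2 y1)
s = (3*37^2 + 7) / (2*39) mod 41 = 17
x3 = s^2 - 2 x1 mod 41 = 17^2 - 2*37 = 10
y3 = s (x1 - x3) - y1 mod 41 = 17 * (37 - 10) - 39 = 10

2P = (10, 10)


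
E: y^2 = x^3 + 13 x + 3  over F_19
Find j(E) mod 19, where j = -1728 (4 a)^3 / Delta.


Delta = -16(4 a^3 + 27 b^2) mod 19 = 18
-1728 * (4 a)^3 = -1728 * (4*13)^3 mod 19 = 8
j = 8 * 18^(-1) mod 19 = 11

j = 11 (mod 19)


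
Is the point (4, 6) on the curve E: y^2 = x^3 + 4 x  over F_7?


Check whether y^2 = x^3 + 4 x + 0 (mod 7) for (x, y) = (4, 6).
LHS: y^2 = 6^2 mod 7 = 1
RHS: x^3 + 4 x + 0 = 4^3 + 4*4 + 0 mod 7 = 3
LHS != RHS

No, not on the curve


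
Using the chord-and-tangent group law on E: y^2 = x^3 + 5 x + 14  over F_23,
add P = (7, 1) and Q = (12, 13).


P != Q, so use the chord formula.
s = (y2 - y1) / (x2 - x1) = (12) / (5) mod 23 = 7
x3 = s^2 - x1 - x2 mod 23 = 7^2 - 7 - 12 = 7
y3 = s (x1 - x3) - y1 mod 23 = 7 * (7 - 7) - 1 = 22

P + Q = (7, 22)


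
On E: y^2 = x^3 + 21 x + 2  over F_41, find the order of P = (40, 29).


Compute successive multiples of P until we hit O:
  1P = (40, 29)
  2P = (3, 16)
  3P = (6, 4)
  4P = (27, 30)
  5P = (7, 0)
  6P = (27, 11)
  7P = (6, 37)
  8P = (3, 25)
  ... (continuing to 10P)
  10P = O

ord(P) = 10


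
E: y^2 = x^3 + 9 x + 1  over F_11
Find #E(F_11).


For each x in F_11, count y with y^2 = x^3 + 9 x + 1 mod 11:
  x = 0: RHS = 1, y in [1, 10]  -> 2 point(s)
  x = 1: RHS = 0, y in [0]  -> 1 point(s)
  x = 2: RHS = 5, y in [4, 7]  -> 2 point(s)
  x = 3: RHS = 0, y in [0]  -> 1 point(s)
  x = 7: RHS = 0, y in [0]  -> 1 point(s)
Affine points: 7. Add the point at infinity: total = 8.

#E(F_11) = 8


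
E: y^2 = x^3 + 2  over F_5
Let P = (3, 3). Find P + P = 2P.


Doubling: s = (3 x1^2 + a) / (2 y1)
s = (3*3^2 + 0) / (2*3) mod 5 = 2
x3 = s^2 - 2 x1 mod 5 = 2^2 - 2*3 = 3
y3 = s (x1 - x3) - y1 mod 5 = 2 * (3 - 3) - 3 = 2

2P = (3, 2)


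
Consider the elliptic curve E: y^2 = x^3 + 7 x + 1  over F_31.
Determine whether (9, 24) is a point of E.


Check whether y^2 = x^3 + 7 x + 1 (mod 31) for (x, y) = (9, 24).
LHS: y^2 = 24^2 mod 31 = 18
RHS: x^3 + 7 x + 1 = 9^3 + 7*9 + 1 mod 31 = 18
LHS = RHS

Yes, on the curve


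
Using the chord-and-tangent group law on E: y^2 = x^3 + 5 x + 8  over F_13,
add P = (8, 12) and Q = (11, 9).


P != Q, so use the chord formula.
s = (y2 - y1) / (x2 - x1) = (10) / (3) mod 13 = 12
x3 = s^2 - x1 - x2 mod 13 = 12^2 - 8 - 11 = 8
y3 = s (x1 - x3) - y1 mod 13 = 12 * (8 - 8) - 12 = 1

P + Q = (8, 1)


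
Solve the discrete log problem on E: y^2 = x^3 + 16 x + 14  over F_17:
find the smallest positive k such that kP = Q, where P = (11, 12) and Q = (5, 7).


Enumerate multiples of P until we hit Q = (5, 7):
  1P = (11, 12)
  2P = (8, 12)
  3P = (15, 5)
  4P = (10, 16)
  5P = (12, 9)
  6P = (3, 15)
  7P = (5, 7)
Match found at i = 7.

k = 7


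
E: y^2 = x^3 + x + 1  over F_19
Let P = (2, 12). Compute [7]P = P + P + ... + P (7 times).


k = 7 = 111_2 (binary, LSB first: 111)
Double-and-add from P = (2, 12):
  bit 0 = 1: acc = O + (2, 12) = (2, 12)
  bit 1 = 1: acc = (2, 12) + (2, 7) = O
  bit 2 = 1: acc = O + (2, 12) = (2, 12)

7P = (2, 12)


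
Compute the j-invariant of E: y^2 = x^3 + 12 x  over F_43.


Delta = -16(4 a^3 + 27 b^2) mod 43 = 4
-1728 * (4 a)^3 = -1728 * (4*12)^3 mod 43 = 32
j = 32 * 4^(-1) mod 43 = 8

j = 8 (mod 43)


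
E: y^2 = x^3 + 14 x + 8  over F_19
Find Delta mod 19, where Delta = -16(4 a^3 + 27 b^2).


4 a^3 + 27 b^2 = 4*14^3 + 27*8^2 = 10976 + 1728 = 12704
Delta = -16 * (12704) = -203264
Delta mod 19 = 17

Delta = 17 (mod 19)


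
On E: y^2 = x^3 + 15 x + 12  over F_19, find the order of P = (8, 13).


Compute successive multiples of P until we hit O:
  1P = (8, 13)
  2P = (12, 18)
  3P = (16, 15)
  4P = (1, 3)
  5P = (7, 2)
  6P = (11, 11)
  7P = (11, 8)
  8P = (7, 17)
  ... (continuing to 13P)
  13P = O

ord(P) = 13


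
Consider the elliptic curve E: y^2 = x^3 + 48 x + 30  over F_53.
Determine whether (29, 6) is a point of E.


Check whether y^2 = x^3 + 48 x + 30 (mod 53) for (x, y) = (29, 6).
LHS: y^2 = 6^2 mod 53 = 36
RHS: x^3 + 48 x + 30 = 29^3 + 48*29 + 30 mod 53 = 0
LHS != RHS

No, not on the curve


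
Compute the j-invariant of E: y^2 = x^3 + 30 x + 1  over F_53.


Delta = -16(4 a^3 + 27 b^2) mod 53 = 4
-1728 * (4 a)^3 = -1728 * (4*30)^3 mod 53 = 13
j = 13 * 4^(-1) mod 53 = 43

j = 43 (mod 53)


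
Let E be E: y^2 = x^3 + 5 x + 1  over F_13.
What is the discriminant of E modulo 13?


4 a^3 + 27 b^2 = 4*5^3 + 27*1^2 = 500 + 27 = 527
Delta = -16 * (527) = -8432
Delta mod 13 = 5

Delta = 5 (mod 13)


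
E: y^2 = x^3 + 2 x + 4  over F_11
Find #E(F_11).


For each x in F_11, count y with y^2 = x^3 + 2 x + 4 mod 11:
  x = 0: RHS = 4, y in [2, 9]  -> 2 point(s)
  x = 2: RHS = 5, y in [4, 7]  -> 2 point(s)
  x = 3: RHS = 4, y in [2, 9]  -> 2 point(s)
  x = 6: RHS = 1, y in [1, 10]  -> 2 point(s)
  x = 7: RHS = 9, y in [3, 8]  -> 2 point(s)
  x = 8: RHS = 4, y in [2, 9]  -> 2 point(s)
  x = 9: RHS = 3, y in [5, 6]  -> 2 point(s)
  x = 10: RHS = 1, y in [1, 10]  -> 2 point(s)
Affine points: 16. Add the point at infinity: total = 17.

#E(F_11) = 17


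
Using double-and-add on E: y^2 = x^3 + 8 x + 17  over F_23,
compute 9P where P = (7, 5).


k = 9 = 1001_2 (binary, LSB first: 1001)
Double-and-add from P = (7, 5):
  bit 0 = 1: acc = O + (7, 5) = (7, 5)
  bit 1 = 0: acc unchanged = (7, 5)
  bit 2 = 0: acc unchanged = (7, 5)
  bit 3 = 1: acc = (7, 5) + (18, 6) = (2, 8)

9P = (2, 8)


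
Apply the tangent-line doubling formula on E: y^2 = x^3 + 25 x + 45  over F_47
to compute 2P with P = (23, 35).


Doubling: s = (3 x1^2 + a) / (2 y1)
s = (3*23^2 + 25) / (2*35) mod 47 = 19
x3 = s^2 - 2 x1 mod 47 = 19^2 - 2*23 = 33
y3 = s (x1 - x3) - y1 mod 47 = 19 * (23 - 33) - 35 = 10

2P = (33, 10)


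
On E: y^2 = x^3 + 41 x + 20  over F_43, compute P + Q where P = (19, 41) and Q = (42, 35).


P != Q, so use the chord formula.
s = (y2 - y1) / (x2 - x1) = (37) / (23) mod 43 = 39
x3 = s^2 - x1 - x2 mod 43 = 39^2 - 19 - 42 = 41
y3 = s (x1 - x3) - y1 mod 43 = 39 * (19 - 41) - 41 = 4

P + Q = (41, 4)


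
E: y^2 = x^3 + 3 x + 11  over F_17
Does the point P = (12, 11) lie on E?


Check whether y^2 = x^3 + 3 x + 11 (mod 17) for (x, y) = (12, 11).
LHS: y^2 = 11^2 mod 17 = 2
RHS: x^3 + 3 x + 11 = 12^3 + 3*12 + 11 mod 17 = 7
LHS != RHS

No, not on the curve


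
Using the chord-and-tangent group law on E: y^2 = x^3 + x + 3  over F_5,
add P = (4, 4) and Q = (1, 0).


P != Q, so use the chord formula.
s = (y2 - y1) / (x2 - x1) = (1) / (2) mod 5 = 3
x3 = s^2 - x1 - x2 mod 5 = 3^2 - 4 - 1 = 4
y3 = s (x1 - x3) - y1 mod 5 = 3 * (4 - 4) - 4 = 1

P + Q = (4, 1)


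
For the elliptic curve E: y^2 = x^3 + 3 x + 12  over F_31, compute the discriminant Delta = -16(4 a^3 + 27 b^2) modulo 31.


4 a^3 + 27 b^2 = 4*3^3 + 27*12^2 = 108 + 3888 = 3996
Delta = -16 * (3996) = -63936
Delta mod 31 = 17

Delta = 17 (mod 31)


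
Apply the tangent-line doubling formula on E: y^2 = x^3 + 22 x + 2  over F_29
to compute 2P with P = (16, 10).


Doubling: s = (3 x1^2 + a) / (2 y1)
s = (3*16^2 + 22) / (2*10) mod 29 = 25
x3 = s^2 - 2 x1 mod 29 = 25^2 - 2*16 = 13
y3 = s (x1 - x3) - y1 mod 29 = 25 * (16 - 13) - 10 = 7

2P = (13, 7)


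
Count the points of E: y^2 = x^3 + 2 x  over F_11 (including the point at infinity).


For each x in F_11, count y with y^2 = x^3 + 2 x + 0 mod 11:
  x = 0: RHS = 0, y in [0]  -> 1 point(s)
  x = 1: RHS = 3, y in [5, 6]  -> 2 point(s)
  x = 2: RHS = 1, y in [1, 10]  -> 2 point(s)
  x = 3: RHS = 0, y in [0]  -> 1 point(s)
  x = 5: RHS = 3, y in [5, 6]  -> 2 point(s)
  x = 7: RHS = 5, y in [4, 7]  -> 2 point(s)
  x = 8: RHS = 0, y in [0]  -> 1 point(s)
Affine points: 11. Add the point at infinity: total = 12.

#E(F_11) = 12


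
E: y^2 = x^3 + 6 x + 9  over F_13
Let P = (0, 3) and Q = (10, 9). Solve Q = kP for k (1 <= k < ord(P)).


Enumerate multiples of P until we hit Q = (10, 9):
  1P = (0, 3)
  2P = (1, 9)
  3P = (9, 8)
  4P = (8, 7)
  5P = (2, 9)
  6P = (7, 2)
  7P = (10, 4)
  8P = (6, 12)
  9P = (6, 1)
  10P = (10, 9)
Match found at i = 10.

k = 10


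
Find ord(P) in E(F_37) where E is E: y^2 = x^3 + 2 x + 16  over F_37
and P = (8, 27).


Compute successive multiples of P until we hit O:
  1P = (8, 27)
  2P = (20, 8)
  3P = (2, 19)
  4P = (0, 33)
  5P = (18, 36)
  6P = (7, 22)
  7P = (10, 0)
  8P = (7, 15)
  ... (continuing to 14P)
  14P = O

ord(P) = 14


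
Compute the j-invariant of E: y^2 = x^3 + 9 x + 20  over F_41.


Delta = -16(4 a^3 + 27 b^2) mod 41 = 17
-1728 * (4 a)^3 = -1728 * (4*9)^3 mod 41 = 12
j = 12 * 17^(-1) mod 41 = 20

j = 20 (mod 41)


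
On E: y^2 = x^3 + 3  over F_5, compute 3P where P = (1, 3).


k = 3 = 11_2 (binary, LSB first: 11)
Double-and-add from P = (1, 3):
  bit 0 = 1: acc = O + (1, 3) = (1, 3)
  bit 1 = 1: acc = (1, 3) + (2, 4) = (3, 0)

3P = (3, 0)


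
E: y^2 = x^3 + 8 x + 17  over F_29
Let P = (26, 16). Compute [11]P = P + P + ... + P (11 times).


k = 11 = 1011_2 (binary, LSB first: 1101)
Double-and-add from P = (26, 16):
  bit 0 = 1: acc = O + (26, 16) = (26, 16)
  bit 1 = 1: acc = (26, 16) + (10, 16) = (22, 13)
  bit 2 = 0: acc unchanged = (22, 13)
  bit 3 = 1: acc = (22, 13) + (6, 22) = (8, 19)

11P = (8, 19)


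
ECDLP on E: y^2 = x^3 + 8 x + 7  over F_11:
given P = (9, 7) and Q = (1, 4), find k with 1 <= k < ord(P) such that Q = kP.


Enumerate multiples of P until we hit Q = (1, 4):
  1P = (9, 7)
  2P = (2, 3)
  3P = (1, 7)
  4P = (1, 4)
Match found at i = 4.

k = 4


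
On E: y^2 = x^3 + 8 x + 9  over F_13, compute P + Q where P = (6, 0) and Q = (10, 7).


P != Q, so use the chord formula.
s = (y2 - y1) / (x2 - x1) = (7) / (4) mod 13 = 5
x3 = s^2 - x1 - x2 mod 13 = 5^2 - 6 - 10 = 9
y3 = s (x1 - x3) - y1 mod 13 = 5 * (6 - 9) - 0 = 11

P + Q = (9, 11)


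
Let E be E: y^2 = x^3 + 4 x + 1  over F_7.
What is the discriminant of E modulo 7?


4 a^3 + 27 b^2 = 4*4^3 + 27*1^2 = 256 + 27 = 283
Delta = -16 * (283) = -4528
Delta mod 7 = 1

Delta = 1 (mod 7)


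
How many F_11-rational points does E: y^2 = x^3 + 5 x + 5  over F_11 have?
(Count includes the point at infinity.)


For each x in F_11, count y with y^2 = x^3 + 5 x + 5 mod 11:
  x = 0: RHS = 5, y in [4, 7]  -> 2 point(s)
  x = 1: RHS = 0, y in [0]  -> 1 point(s)
  x = 2: RHS = 1, y in [1, 10]  -> 2 point(s)
  x = 3: RHS = 3, y in [5, 6]  -> 2 point(s)
  x = 4: RHS = 1, y in [1, 10]  -> 2 point(s)
  x = 5: RHS = 1, y in [1, 10]  -> 2 point(s)
  x = 6: RHS = 9, y in [3, 8]  -> 2 point(s)
  x = 7: RHS = 9, y in [3, 8]  -> 2 point(s)
  x = 9: RHS = 9, y in [3, 8]  -> 2 point(s)
Affine points: 17. Add the point at infinity: total = 18.

#E(F_11) = 18


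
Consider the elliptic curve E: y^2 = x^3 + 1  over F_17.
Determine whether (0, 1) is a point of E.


Check whether y^2 = x^3 + 0 x + 1 (mod 17) for (x, y) = (0, 1).
LHS: y^2 = 1^2 mod 17 = 1
RHS: x^3 + 0 x + 1 = 0^3 + 0*0 + 1 mod 17 = 1
LHS = RHS

Yes, on the curve


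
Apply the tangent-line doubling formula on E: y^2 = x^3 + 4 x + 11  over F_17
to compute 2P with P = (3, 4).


Doubling: s = (3 x1^2 + a) / (2 y1)
s = (3*3^2 + 4) / (2*4) mod 17 = 6
x3 = s^2 - 2 x1 mod 17 = 6^2 - 2*3 = 13
y3 = s (x1 - x3) - y1 mod 17 = 6 * (3 - 13) - 4 = 4

2P = (13, 4)


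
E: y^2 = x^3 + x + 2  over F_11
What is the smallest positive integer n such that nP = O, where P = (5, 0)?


Compute successive multiples of P until we hit O:
  1P = (5, 0)
  2P = O

ord(P) = 2


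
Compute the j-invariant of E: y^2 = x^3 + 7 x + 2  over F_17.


Delta = -16(4 a^3 + 27 b^2) mod 17 = 1
-1728 * (4 a)^3 = -1728 * (4*7)^3 mod 17 = 13
j = 13 * 1^(-1) mod 17 = 13

j = 13 (mod 17)


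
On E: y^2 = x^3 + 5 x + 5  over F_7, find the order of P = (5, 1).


Compute successive multiples of P until we hit O:
  1P = (5, 1)
  2P = (1, 5)
  3P = (2, 3)
  4P = (2, 4)
  5P = (1, 2)
  6P = (5, 6)
  7P = O

ord(P) = 7


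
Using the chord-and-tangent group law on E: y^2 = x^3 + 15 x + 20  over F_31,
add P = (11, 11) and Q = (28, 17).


P != Q, so use the chord formula.
s = (y2 - y1) / (x2 - x1) = (6) / (17) mod 31 = 4
x3 = s^2 - x1 - x2 mod 31 = 4^2 - 11 - 28 = 8
y3 = s (x1 - x3) - y1 mod 31 = 4 * (11 - 8) - 11 = 1

P + Q = (8, 1)


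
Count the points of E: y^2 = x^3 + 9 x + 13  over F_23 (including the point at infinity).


For each x in F_23, count y with y^2 = x^3 + 9 x + 13 mod 23:
  x = 0: RHS = 13, y in [6, 17]  -> 2 point(s)
  x = 1: RHS = 0, y in [0]  -> 1 point(s)
  x = 2: RHS = 16, y in [4, 19]  -> 2 point(s)
  x = 9: RHS = 18, y in [8, 15]  -> 2 point(s)
  x = 12: RHS = 9, y in [3, 20]  -> 2 point(s)
  x = 13: RHS = 4, y in [2, 21]  -> 2 point(s)
  x = 14: RHS = 8, y in [10, 13]  -> 2 point(s)
  x = 15: RHS = 4, y in [2, 21]  -> 2 point(s)
  x = 18: RHS = 4, y in [2, 21]  -> 2 point(s)
  x = 22: RHS = 3, y in [7, 16]  -> 2 point(s)
Affine points: 19. Add the point at infinity: total = 20.

#E(F_23) = 20


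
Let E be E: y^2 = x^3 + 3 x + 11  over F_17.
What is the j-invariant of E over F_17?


Delta = -16(4 a^3 + 27 b^2) mod 17 = 9
-1728 * (4 a)^3 = -1728 * (4*3)^3 mod 17 = 15
j = 15 * 9^(-1) mod 17 = 13

j = 13 (mod 17)


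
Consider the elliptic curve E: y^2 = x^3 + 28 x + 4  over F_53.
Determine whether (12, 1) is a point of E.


Check whether y^2 = x^3 + 28 x + 4 (mod 53) for (x, y) = (12, 1).
LHS: y^2 = 1^2 mod 53 = 1
RHS: x^3 + 28 x + 4 = 12^3 + 28*12 + 4 mod 53 = 1
LHS = RHS

Yes, on the curve


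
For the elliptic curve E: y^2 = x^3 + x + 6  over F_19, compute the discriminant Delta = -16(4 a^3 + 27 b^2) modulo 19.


4 a^3 + 27 b^2 = 4*1^3 + 27*6^2 = 4 + 972 = 976
Delta = -16 * (976) = -15616
Delta mod 19 = 2

Delta = 2 (mod 19)


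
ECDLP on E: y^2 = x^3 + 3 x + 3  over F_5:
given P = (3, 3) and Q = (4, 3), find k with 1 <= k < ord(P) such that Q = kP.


Enumerate multiples of P until we hit Q = (4, 3):
  1P = (3, 3)
  2P = (4, 2)
  3P = (4, 3)
Match found at i = 3.

k = 3


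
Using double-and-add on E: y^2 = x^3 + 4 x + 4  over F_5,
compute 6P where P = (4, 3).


k = 6 = 110_2 (binary, LSB first: 011)
Double-and-add from P = (4, 3):
  bit 0 = 0: acc unchanged = O
  bit 1 = 1: acc = O + (1, 3) = (1, 3)
  bit 2 = 1: acc = (1, 3) + (2, 0) = (1, 2)

6P = (1, 2)


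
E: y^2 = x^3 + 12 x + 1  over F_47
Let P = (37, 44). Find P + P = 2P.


Doubling: s = (3 x1^2 + a) / (2 y1)
s = (3*37^2 + 12) / (2*44) mod 47 = 42
x3 = s^2 - 2 x1 mod 47 = 42^2 - 2*37 = 45
y3 = s (x1 - x3) - y1 mod 47 = 42 * (37 - 45) - 44 = 43

2P = (45, 43)


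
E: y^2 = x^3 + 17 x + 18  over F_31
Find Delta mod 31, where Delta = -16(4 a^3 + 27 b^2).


4 a^3 + 27 b^2 = 4*17^3 + 27*18^2 = 19652 + 8748 = 28400
Delta = -16 * (28400) = -454400
Delta mod 31 = 29

Delta = 29 (mod 31)


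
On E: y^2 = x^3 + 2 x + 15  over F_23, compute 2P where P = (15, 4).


Doubling: s = (3 x1^2 + a) / (2 y1)
s = (3*15^2 + 2) / (2*4) mod 23 = 7
x3 = s^2 - 2 x1 mod 23 = 7^2 - 2*15 = 19
y3 = s (x1 - x3) - y1 mod 23 = 7 * (15 - 19) - 4 = 14

2P = (19, 14)


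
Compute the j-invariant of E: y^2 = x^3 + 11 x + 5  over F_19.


Delta = -16(4 a^3 + 27 b^2) mod 19 = 4
-1728 * (4 a)^3 = -1728 * (4*11)^3 mod 19 = 7
j = 7 * 4^(-1) mod 19 = 16

j = 16 (mod 19)


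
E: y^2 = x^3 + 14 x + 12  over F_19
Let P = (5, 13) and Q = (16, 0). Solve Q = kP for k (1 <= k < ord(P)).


Enumerate multiples of P until we hit Q = (16, 0):
  1P = (5, 13)
  2P = (14, 11)
  3P = (16, 0)
Match found at i = 3.

k = 3


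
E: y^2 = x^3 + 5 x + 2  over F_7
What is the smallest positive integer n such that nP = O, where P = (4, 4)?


Compute successive multiples of P until we hit O:
  1P = (4, 4)
  2P = (1, 1)
  3P = (3, 4)
  4P = (0, 3)
  5P = (0, 4)
  6P = (3, 3)
  7P = (1, 6)
  8P = (4, 3)
  ... (continuing to 9P)
  9P = O

ord(P) = 9


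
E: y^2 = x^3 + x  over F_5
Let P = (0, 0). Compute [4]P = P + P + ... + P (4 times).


k = 4 = 100_2 (binary, LSB first: 001)
Double-and-add from P = (0, 0):
  bit 0 = 0: acc unchanged = O
  bit 1 = 0: acc unchanged = O
  bit 2 = 1: acc = O + O = O

4P = O


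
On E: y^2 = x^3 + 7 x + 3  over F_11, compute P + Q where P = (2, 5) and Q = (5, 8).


P != Q, so use the chord formula.
s = (y2 - y1) / (x2 - x1) = (3) / (3) mod 11 = 1
x3 = s^2 - x1 - x2 mod 11 = 1^2 - 2 - 5 = 5
y3 = s (x1 - x3) - y1 mod 11 = 1 * (2 - 5) - 5 = 3

P + Q = (5, 3)


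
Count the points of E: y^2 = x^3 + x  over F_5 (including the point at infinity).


For each x in F_5, count y with y^2 = x^3 + 1 x + 0 mod 5:
  x = 0: RHS = 0, y in [0]  -> 1 point(s)
  x = 2: RHS = 0, y in [0]  -> 1 point(s)
  x = 3: RHS = 0, y in [0]  -> 1 point(s)
Affine points: 3. Add the point at infinity: total = 4.

#E(F_5) = 4


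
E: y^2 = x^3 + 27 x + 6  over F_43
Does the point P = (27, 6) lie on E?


Check whether y^2 = x^3 + 27 x + 6 (mod 43) for (x, y) = (27, 6).
LHS: y^2 = 6^2 mod 43 = 36
RHS: x^3 + 27 x + 6 = 27^3 + 27*27 + 6 mod 43 = 36
LHS = RHS

Yes, on the curve


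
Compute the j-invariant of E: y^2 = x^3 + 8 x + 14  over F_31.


Delta = -16(4 a^3 + 27 b^2) mod 31 = 19
-1728 * (4 a)^3 = -1728 * (4*8)^3 mod 31 = 8
j = 8 * 19^(-1) mod 31 = 20

j = 20 (mod 31)


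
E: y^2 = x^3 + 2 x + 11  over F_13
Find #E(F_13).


For each x in F_13, count y with y^2 = x^3 + 2 x + 11 mod 13:
  x = 1: RHS = 1, y in [1, 12]  -> 2 point(s)
  x = 2: RHS = 10, y in [6, 7]  -> 2 point(s)
  x = 5: RHS = 3, y in [4, 9]  -> 2 point(s)
  x = 7: RHS = 4, y in [2, 11]  -> 2 point(s)
  x = 9: RHS = 4, y in [2, 11]  -> 2 point(s)
  x = 10: RHS = 4, y in [2, 11]  -> 2 point(s)
  x = 11: RHS = 12, y in [5, 8]  -> 2 point(s)
Affine points: 14. Add the point at infinity: total = 15.

#E(F_13) = 15


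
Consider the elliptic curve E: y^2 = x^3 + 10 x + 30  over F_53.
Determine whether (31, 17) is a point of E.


Check whether y^2 = x^3 + 10 x + 30 (mod 53) for (x, y) = (31, 17).
LHS: y^2 = 17^2 mod 53 = 24
RHS: x^3 + 10 x + 30 = 31^3 + 10*31 + 30 mod 53 = 27
LHS != RHS

No, not on the curve


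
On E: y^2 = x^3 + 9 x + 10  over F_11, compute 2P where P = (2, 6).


Doubling: s = (3 x1^2 + a) / (2 y1)
s = (3*2^2 + 9) / (2*6) mod 11 = 10
x3 = s^2 - 2 x1 mod 11 = 10^2 - 2*2 = 8
y3 = s (x1 - x3) - y1 mod 11 = 10 * (2 - 8) - 6 = 0

2P = (8, 0)


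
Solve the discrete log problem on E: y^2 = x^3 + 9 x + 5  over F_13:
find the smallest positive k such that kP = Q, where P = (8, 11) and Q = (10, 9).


Enumerate multiples of P until we hit Q = (10, 9):
  1P = (8, 11)
  2P = (9, 10)
  3P = (10, 4)
  4P = (4, 1)
  5P = (4, 12)
  6P = (10, 9)
Match found at i = 6.

k = 6


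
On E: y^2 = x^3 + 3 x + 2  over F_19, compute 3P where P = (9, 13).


k = 3 = 11_2 (binary, LSB first: 11)
Double-and-add from P = (9, 13):
  bit 0 = 1: acc = O + (9, 13) = (9, 13)
  bit 1 = 1: acc = (9, 13) + (8, 14) = (3, 0)

3P = (3, 0)


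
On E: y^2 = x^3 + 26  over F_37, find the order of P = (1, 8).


Compute successive multiples of P until we hit O:
  1P = (1, 8)
  2P = (32, 7)
  3P = (3, 4)
  4P = (0, 27)
  5P = (27, 5)
  6P = (21, 0)
  7P = (27, 32)
  8P = (0, 10)
  ... (continuing to 12P)
  12P = O

ord(P) = 12


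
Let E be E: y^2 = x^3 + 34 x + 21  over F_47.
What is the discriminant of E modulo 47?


4 a^3 + 27 b^2 = 4*34^3 + 27*21^2 = 157216 + 11907 = 169123
Delta = -16 * (169123) = -2705968
Delta mod 47 = 10

Delta = 10 (mod 47)


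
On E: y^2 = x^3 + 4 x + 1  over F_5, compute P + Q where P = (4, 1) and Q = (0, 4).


P != Q, so use the chord formula.
s = (y2 - y1) / (x2 - x1) = (3) / (1) mod 5 = 3
x3 = s^2 - x1 - x2 mod 5 = 3^2 - 4 - 0 = 0
y3 = s (x1 - x3) - y1 mod 5 = 3 * (4 - 0) - 1 = 1

P + Q = (0, 1)


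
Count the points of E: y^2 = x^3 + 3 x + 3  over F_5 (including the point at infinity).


For each x in F_5, count y with y^2 = x^3 + 3 x + 3 mod 5:
  x = 3: RHS = 4, y in [2, 3]  -> 2 point(s)
  x = 4: RHS = 4, y in [2, 3]  -> 2 point(s)
Affine points: 4. Add the point at infinity: total = 5.

#E(F_5) = 5


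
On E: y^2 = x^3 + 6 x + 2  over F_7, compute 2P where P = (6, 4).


Doubling: s = (3 x1^2 + a) / (2 y1)
s = (3*6^2 + 6) / (2*4) mod 7 = 2
x3 = s^2 - 2 x1 mod 7 = 2^2 - 2*6 = 6
y3 = s (x1 - x3) - y1 mod 7 = 2 * (6 - 6) - 4 = 3

2P = (6, 3)
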